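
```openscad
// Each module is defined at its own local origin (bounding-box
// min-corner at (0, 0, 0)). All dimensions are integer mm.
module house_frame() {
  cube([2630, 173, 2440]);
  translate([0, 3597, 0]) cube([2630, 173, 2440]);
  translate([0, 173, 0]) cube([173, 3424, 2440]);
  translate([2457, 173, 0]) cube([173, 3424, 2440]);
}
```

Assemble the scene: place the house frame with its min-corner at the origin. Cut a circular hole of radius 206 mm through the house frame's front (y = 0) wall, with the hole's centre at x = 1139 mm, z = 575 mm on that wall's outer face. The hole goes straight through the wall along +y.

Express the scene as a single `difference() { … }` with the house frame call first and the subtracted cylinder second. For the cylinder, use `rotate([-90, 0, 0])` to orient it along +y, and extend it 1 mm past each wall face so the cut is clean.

difference() {
  house_frame();
  translate([1139, -1, 575]) rotate([-90, 0, 0]) cylinder(h = 175, r = 206);
}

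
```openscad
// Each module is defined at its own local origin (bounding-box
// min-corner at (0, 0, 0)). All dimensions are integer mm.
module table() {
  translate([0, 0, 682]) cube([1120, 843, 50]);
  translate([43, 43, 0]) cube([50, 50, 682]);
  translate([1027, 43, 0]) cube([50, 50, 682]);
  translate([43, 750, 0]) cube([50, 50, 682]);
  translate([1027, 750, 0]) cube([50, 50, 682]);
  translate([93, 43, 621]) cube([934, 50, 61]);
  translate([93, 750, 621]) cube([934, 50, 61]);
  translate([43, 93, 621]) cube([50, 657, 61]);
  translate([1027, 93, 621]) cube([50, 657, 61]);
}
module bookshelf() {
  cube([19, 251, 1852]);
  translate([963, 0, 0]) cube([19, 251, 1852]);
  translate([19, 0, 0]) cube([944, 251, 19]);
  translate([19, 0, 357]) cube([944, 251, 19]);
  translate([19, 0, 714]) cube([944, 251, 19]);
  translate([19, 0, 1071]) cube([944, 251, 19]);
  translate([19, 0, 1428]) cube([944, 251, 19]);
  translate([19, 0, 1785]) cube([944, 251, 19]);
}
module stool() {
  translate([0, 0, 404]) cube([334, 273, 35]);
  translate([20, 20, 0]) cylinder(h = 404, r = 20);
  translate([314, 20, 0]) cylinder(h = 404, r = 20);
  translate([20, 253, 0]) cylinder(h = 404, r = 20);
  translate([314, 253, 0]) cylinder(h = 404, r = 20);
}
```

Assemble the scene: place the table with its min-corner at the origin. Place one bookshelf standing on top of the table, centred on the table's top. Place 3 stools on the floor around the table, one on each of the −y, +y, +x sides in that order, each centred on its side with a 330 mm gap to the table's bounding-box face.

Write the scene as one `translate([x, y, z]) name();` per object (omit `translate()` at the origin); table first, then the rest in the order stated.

table();
translate([69, 296, 732]) bookshelf();
translate([393, -603, 0]) stool();
translate([393, 1173, 0]) stool();
translate([1450, 285, 0]) stool();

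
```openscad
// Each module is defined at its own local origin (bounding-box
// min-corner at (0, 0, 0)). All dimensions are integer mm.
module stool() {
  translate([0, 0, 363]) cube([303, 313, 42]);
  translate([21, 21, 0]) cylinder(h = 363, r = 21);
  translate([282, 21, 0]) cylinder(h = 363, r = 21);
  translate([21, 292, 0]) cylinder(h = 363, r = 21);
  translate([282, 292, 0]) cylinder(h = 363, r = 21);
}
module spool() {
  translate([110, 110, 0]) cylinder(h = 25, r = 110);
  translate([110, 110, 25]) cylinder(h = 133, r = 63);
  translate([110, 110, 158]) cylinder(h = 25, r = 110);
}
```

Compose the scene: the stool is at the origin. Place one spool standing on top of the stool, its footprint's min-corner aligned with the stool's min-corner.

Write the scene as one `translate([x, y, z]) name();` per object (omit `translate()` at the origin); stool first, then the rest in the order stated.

stool();
translate([0, 0, 405]) spool();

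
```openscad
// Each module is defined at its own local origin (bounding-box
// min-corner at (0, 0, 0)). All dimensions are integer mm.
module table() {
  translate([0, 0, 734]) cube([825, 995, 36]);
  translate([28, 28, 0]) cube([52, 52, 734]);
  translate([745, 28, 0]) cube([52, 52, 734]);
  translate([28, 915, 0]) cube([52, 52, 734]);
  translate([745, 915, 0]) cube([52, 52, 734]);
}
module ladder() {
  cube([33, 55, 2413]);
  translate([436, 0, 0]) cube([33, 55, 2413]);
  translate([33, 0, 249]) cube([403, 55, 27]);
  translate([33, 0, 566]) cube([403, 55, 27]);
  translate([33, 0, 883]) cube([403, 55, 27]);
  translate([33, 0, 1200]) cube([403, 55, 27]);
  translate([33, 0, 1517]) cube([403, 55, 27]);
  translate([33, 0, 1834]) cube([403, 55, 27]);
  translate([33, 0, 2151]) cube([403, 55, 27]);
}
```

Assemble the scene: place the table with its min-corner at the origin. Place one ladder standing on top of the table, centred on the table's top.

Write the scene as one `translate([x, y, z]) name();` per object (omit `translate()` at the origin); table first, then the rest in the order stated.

table();
translate([178, 470, 770]) ladder();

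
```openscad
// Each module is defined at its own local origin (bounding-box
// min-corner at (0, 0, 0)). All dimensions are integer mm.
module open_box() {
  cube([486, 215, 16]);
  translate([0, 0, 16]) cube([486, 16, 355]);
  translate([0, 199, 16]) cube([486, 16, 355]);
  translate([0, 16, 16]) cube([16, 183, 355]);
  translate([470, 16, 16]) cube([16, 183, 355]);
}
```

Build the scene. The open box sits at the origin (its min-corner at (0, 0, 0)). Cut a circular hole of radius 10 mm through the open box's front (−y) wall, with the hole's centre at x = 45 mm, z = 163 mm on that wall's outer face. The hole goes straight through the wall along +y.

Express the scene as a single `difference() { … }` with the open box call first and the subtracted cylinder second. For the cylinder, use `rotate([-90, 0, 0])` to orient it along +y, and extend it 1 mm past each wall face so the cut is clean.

difference() {
  open_box();
  translate([45, -1, 163]) rotate([-90, 0, 0]) cylinder(h = 18, r = 10);
}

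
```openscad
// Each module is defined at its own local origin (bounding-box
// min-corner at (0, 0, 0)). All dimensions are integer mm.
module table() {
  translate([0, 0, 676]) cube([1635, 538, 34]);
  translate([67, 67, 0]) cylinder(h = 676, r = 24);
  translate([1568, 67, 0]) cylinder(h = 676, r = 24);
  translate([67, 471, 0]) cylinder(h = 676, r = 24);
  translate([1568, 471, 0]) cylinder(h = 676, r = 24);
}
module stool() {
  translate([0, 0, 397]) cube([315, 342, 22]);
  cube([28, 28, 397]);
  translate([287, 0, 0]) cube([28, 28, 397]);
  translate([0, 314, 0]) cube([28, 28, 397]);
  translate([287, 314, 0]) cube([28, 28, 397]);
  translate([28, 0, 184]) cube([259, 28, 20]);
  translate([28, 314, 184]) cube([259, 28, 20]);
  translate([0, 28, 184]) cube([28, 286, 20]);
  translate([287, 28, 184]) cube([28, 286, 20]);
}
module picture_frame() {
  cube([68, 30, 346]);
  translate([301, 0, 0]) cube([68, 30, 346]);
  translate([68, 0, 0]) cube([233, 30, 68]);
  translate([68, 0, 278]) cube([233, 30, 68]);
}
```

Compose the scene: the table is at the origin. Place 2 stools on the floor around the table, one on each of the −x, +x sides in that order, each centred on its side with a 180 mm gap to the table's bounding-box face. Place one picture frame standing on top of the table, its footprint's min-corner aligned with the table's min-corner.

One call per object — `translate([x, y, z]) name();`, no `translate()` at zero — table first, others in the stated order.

table();
translate([-495, 98, 0]) stool();
translate([1815, 98, 0]) stool();
translate([0, 0, 710]) picture_frame();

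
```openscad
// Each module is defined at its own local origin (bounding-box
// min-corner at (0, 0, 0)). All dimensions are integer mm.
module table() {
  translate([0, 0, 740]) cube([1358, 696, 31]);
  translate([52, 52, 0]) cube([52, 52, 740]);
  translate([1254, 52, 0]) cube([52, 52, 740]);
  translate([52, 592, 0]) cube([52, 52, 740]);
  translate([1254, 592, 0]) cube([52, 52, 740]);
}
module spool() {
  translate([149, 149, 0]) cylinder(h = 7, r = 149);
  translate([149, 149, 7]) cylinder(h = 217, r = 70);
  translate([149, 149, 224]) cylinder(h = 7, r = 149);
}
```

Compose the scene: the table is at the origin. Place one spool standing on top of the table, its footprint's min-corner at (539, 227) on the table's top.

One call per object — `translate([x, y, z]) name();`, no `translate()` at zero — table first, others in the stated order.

table();
translate([539, 227, 771]) spool();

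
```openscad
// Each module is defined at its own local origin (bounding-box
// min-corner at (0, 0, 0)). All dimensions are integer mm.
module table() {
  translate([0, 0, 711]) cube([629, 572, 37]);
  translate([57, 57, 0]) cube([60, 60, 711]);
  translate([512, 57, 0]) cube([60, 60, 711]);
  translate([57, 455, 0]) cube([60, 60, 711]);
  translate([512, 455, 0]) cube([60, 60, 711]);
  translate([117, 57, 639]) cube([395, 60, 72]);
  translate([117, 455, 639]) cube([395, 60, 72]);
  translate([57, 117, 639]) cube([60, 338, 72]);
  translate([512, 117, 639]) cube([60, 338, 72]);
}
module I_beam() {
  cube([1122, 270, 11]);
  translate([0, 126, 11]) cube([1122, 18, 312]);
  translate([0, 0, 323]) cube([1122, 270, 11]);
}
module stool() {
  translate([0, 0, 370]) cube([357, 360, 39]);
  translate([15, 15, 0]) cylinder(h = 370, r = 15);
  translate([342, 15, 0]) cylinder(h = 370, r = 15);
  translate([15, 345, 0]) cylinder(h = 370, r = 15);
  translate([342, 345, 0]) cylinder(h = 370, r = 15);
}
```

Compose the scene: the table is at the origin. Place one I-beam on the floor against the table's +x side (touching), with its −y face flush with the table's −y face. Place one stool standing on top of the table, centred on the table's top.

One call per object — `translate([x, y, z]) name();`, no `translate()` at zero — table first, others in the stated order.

table();
translate([629, 0, 0]) I_beam();
translate([136, 106, 748]) stool();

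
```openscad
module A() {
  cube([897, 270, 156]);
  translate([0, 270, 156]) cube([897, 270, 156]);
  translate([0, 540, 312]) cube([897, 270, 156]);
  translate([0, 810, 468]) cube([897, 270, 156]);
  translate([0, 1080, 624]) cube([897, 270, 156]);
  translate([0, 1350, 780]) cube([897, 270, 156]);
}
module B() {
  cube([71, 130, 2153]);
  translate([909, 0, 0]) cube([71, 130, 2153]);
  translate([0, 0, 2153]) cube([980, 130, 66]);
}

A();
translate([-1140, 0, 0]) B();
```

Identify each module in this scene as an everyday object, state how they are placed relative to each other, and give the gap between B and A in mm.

A is a staircase. B is a door frame. The door frame is on the floor beside the staircase on its −x side. The gap between the door frame and the staircase is 160 mm.

The door frame's nearest face is 160 mm from the staircase's −x face.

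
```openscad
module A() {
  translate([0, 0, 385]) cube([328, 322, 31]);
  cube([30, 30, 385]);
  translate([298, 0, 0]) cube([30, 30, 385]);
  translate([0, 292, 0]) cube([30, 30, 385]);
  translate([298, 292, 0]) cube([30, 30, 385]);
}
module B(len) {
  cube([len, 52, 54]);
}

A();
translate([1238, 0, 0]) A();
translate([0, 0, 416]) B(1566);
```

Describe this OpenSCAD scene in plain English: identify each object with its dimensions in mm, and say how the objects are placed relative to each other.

A is a simple wooden stool: a rectangular seat 328 mm (x) by 322 mm (y), 31 mm thick, top face at z = 416 mm, on four square legs, each 30×30 mm in cross-section. The legs rest on z = 0, each flush with a corner of the seat.

B is a rectangular beam 1566 mm long (x), 52 mm deep (y), 54 mm thick (z).

The beam spans the tops of two stools placed 910 mm apart, resting at z = 416 mm.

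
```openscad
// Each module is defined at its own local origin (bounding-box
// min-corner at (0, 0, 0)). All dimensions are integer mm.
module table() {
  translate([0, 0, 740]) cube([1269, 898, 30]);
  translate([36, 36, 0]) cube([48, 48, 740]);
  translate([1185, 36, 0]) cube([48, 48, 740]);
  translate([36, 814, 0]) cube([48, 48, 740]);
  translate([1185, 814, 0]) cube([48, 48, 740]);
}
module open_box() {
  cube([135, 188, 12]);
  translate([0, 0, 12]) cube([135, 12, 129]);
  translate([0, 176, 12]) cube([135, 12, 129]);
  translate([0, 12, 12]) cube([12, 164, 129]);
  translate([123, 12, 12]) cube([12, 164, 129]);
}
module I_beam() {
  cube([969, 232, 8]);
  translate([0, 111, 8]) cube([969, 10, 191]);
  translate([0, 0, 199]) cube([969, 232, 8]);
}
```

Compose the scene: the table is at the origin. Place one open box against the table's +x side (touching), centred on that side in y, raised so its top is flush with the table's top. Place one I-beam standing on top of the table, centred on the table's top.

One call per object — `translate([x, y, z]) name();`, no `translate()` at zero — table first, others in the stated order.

table();
translate([1269, 355, 629]) open_box();
translate([150, 333, 770]) I_beam();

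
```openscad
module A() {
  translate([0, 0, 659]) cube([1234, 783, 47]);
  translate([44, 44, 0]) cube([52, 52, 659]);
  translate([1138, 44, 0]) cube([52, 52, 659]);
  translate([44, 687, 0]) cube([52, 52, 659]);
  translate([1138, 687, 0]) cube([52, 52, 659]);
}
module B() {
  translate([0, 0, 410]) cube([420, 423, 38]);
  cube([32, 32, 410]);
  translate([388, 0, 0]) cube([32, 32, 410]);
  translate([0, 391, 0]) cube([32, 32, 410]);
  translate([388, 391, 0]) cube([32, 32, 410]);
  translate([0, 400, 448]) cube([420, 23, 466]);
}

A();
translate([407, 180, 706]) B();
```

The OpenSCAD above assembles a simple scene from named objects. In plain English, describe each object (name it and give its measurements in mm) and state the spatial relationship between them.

A is a table with a 1234×783 mm rectangular top, 47 mm thick, top surface at z = 706 mm, supported by four 52×52 mm square legs, each inset 44 mm from the nearest pair of top edges, running from the floor.

B is a chair: 420×423 mm seat, 38 mm thick, top at z = 448 mm, on four 32 mm square corner legs flush with the seat edges. A 23 mm thick backrest slab spans the full seat width, extending 466 mm above the seat top, its back face flush with the seat's +y edge.

The chair is on top of the table, centred.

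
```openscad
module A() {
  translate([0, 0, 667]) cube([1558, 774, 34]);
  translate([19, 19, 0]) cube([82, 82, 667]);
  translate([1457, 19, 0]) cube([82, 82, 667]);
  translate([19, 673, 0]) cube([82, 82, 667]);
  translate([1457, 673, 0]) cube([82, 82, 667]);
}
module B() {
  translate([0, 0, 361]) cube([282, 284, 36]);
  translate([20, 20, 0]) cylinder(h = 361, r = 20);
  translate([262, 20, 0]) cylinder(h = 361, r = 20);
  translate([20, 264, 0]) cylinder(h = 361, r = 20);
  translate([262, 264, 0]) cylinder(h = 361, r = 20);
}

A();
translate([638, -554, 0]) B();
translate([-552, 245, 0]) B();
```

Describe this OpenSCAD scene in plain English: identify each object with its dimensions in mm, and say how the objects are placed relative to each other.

A is a table with a 1558×774 mm rectangular top, 34 mm thick, top surface at z = 701 mm, supported by four 82×82 mm square legs, each inset 19 mm from the nearest pair of top edges, running from the floor.

B is a simple wooden stool: a rectangular seat 282 mm (x) by 284 mm (y), 36 mm thick, top face at z = 397 mm, on four round legs, each 40 mm in diameter. The legs rest on z = 0, each leg's axis is inset half a diameter from the nearest pair of seat edges (so the leg's bounding box is flush with the corner).

Two stools sit around the table at the −y, −x sides.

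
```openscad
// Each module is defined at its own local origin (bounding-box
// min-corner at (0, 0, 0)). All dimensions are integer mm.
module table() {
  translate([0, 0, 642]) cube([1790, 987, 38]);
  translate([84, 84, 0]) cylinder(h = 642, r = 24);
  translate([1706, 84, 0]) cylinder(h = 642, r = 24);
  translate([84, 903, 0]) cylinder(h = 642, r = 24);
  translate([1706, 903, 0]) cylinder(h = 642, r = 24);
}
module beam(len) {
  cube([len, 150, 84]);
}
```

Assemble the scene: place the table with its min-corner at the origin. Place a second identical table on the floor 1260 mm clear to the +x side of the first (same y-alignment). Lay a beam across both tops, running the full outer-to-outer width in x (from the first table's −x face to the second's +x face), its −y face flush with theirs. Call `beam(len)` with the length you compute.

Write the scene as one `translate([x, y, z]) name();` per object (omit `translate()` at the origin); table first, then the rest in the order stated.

table();
translate([3050, 0, 0]) table();
translate([0, 0, 680]) beam(4840);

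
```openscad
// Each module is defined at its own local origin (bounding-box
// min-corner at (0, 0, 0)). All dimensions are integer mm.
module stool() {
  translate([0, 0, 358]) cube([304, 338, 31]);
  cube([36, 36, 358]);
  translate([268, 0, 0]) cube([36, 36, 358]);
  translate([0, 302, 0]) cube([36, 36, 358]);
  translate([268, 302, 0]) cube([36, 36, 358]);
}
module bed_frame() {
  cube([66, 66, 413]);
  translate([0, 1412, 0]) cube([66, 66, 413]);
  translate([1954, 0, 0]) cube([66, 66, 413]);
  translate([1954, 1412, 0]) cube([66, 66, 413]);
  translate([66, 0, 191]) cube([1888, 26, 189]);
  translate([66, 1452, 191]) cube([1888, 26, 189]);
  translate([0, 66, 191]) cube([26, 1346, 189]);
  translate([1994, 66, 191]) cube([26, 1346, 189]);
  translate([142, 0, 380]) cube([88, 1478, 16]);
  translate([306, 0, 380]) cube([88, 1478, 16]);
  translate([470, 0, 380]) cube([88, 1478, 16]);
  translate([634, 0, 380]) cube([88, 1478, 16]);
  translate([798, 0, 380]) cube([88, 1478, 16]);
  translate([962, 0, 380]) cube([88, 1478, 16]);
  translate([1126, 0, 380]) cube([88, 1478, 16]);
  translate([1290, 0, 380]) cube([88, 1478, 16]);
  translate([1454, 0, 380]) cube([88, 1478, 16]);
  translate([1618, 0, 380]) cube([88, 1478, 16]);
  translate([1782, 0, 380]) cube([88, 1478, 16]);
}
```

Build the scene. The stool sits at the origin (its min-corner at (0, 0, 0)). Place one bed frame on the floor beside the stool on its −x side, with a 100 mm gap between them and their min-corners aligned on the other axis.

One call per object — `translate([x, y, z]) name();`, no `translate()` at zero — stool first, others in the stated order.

stool();
translate([-2120, 0, 0]) bed_frame();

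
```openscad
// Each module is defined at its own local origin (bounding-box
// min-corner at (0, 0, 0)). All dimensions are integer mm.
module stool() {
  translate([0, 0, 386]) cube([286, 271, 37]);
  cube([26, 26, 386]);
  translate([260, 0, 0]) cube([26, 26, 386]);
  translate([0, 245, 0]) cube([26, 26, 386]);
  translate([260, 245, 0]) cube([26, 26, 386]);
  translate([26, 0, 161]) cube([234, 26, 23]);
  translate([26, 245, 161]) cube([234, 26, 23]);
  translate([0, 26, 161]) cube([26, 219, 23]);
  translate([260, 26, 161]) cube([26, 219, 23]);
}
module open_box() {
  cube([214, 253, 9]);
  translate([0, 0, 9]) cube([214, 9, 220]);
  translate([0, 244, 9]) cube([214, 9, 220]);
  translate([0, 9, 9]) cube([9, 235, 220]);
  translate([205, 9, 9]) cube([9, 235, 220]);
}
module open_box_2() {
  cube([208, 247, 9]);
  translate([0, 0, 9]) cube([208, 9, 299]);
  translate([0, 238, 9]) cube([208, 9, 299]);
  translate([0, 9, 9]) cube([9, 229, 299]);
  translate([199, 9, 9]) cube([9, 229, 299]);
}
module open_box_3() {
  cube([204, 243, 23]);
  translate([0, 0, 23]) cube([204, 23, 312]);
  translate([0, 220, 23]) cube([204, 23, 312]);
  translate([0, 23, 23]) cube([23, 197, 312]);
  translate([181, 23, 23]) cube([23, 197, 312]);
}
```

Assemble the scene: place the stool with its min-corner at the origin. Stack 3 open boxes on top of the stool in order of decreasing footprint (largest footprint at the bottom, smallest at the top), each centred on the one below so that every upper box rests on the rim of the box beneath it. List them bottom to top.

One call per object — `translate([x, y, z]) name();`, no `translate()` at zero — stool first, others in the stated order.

stool();
translate([36, 9, 423]) open_box();
translate([39, 12, 652]) open_box_2();
translate([41, 14, 960]) open_box_3();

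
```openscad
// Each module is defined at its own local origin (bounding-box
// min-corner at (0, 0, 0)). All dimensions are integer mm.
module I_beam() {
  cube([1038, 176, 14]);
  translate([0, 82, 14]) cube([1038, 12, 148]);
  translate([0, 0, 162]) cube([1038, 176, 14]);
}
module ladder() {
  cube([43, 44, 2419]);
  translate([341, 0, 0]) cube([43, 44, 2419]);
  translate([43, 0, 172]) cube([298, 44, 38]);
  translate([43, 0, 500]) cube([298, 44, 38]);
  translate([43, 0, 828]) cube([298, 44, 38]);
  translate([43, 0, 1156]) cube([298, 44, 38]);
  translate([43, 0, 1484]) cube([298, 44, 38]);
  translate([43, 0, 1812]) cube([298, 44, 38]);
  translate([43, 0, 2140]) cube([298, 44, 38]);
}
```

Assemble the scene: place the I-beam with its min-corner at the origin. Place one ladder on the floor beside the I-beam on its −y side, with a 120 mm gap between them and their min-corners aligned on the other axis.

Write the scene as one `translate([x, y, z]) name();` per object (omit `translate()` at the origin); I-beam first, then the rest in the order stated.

I_beam();
translate([0, -164, 0]) ladder();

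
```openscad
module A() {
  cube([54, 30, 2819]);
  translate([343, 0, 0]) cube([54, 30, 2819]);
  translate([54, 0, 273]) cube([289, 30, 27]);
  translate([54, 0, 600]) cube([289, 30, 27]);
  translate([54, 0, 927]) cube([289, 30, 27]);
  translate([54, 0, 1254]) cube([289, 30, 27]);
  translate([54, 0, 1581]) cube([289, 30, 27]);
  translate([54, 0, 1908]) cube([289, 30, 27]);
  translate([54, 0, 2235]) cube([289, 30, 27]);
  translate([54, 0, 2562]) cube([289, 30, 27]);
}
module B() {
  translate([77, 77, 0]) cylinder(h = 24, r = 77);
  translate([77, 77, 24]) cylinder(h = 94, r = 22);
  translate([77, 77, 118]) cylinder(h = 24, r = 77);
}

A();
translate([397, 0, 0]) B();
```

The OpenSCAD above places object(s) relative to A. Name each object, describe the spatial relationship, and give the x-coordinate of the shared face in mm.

The ladder's +x face and the spool's −x face are both at x = 397 mm.

A is a ladder. B is a spool. The spool is against the ladder's +x side, with their −y faces flush. The x-coordinate of the shared face is 397 mm.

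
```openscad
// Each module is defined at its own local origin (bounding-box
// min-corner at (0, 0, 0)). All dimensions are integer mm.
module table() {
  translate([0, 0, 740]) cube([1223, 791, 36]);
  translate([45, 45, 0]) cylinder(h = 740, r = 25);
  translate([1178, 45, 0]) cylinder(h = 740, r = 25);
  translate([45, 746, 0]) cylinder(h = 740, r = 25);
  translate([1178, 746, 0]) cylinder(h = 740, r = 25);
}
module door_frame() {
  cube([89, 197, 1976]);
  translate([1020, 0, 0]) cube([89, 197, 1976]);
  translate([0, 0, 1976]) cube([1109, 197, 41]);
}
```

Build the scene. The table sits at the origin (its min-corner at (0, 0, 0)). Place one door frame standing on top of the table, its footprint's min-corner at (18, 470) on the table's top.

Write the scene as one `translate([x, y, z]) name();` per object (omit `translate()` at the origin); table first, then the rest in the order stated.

table();
translate([18, 470, 776]) door_frame();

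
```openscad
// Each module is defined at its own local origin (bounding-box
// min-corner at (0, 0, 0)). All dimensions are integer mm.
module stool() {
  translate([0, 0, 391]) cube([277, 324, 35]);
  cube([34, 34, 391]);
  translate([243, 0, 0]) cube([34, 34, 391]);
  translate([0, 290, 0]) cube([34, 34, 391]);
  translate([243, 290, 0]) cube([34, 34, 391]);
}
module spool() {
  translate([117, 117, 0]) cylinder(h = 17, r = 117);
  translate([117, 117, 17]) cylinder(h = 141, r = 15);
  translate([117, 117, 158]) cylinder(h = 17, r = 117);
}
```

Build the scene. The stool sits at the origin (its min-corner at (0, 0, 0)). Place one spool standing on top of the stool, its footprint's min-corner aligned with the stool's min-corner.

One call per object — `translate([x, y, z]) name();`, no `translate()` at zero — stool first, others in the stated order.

stool();
translate([0, 0, 426]) spool();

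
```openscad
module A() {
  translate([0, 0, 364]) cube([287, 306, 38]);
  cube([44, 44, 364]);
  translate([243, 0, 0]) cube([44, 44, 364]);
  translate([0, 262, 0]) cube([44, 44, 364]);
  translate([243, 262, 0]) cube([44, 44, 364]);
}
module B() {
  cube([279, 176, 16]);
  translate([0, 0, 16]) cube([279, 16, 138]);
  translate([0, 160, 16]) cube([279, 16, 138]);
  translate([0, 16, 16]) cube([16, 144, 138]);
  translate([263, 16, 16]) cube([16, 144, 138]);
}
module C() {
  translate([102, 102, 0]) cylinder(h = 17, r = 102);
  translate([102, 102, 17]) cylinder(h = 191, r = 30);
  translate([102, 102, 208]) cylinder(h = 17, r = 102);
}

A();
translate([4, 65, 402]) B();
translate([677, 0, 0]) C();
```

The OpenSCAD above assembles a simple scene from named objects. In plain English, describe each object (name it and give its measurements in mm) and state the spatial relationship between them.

A is a four-legged stool. The seat is a 287×306×38 mm slab whose top surface is at z = 402 mm; four square legs, each 44×44 mm in cross-section, run from the floor (z = 0) to the underside of the seat, each flush with a corner of the seat.

B is an open-topped rectangular box: outside dimensions 279×176×154 mm, with a uniform wall and base thickness of 16 mm. The base is a full 279×176 slab on the floor; four walls sit on top of the base. The front and back walls (the −y and +y sides) span the full width; the two side walls fit between them.

C is a spool: two coaxial disc flanges of radius 102 mm and thickness 17 mm, joined by a core cylinder of radius 30 mm and height 191 mm. The lower flange rests on z = 0 and the three cylinders share a vertical axis.

The open box is on top of the stool, centred. The spool is on the floor beside the stool on its +x side.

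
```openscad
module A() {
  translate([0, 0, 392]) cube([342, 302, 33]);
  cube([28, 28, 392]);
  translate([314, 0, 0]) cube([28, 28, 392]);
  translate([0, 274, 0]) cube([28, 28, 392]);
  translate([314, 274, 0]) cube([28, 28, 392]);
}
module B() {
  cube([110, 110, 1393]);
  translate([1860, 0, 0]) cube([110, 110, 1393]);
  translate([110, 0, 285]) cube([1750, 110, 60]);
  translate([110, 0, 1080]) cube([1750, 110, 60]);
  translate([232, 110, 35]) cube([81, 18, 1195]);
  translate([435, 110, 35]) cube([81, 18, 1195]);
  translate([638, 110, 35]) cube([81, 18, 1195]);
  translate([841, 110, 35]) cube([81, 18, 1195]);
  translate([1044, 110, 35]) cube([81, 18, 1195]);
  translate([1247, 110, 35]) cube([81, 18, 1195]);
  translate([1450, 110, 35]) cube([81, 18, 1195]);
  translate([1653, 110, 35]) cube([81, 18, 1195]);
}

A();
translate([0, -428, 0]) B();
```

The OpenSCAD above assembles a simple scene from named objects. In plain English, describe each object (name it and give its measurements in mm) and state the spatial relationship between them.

A is a four-legged stool. The seat is a 342×302×33 mm slab whose top surface is at z = 425 mm; four square legs, each 28×28 mm in cross-section, run from the floor (z = 0) to the underside of the seat, each flush with a corner of the seat.

B is a fence section. Two 110×110 mm posts, 1393 mm tall, stand on the floor with a clear span of 1750 mm between their inner faces. Two horizontal rails of 110×60 mm section span the gap between the posts with their undersides at z = 285 mm and z = 1080 mm, flush with the posts' −y face. 8 pickets, each 81 mm wide, 18 mm thick and 1195 mm tall, are fixed to the +y face of the rails with their bottoms at z = 35 mm, evenly spaced across the span with equal gaps (rounded down to the nearest mm) at the −x end and between each pair — any rounding remainder accumulates at the +x end.

The fence section is on the floor beside the stool on its −y side.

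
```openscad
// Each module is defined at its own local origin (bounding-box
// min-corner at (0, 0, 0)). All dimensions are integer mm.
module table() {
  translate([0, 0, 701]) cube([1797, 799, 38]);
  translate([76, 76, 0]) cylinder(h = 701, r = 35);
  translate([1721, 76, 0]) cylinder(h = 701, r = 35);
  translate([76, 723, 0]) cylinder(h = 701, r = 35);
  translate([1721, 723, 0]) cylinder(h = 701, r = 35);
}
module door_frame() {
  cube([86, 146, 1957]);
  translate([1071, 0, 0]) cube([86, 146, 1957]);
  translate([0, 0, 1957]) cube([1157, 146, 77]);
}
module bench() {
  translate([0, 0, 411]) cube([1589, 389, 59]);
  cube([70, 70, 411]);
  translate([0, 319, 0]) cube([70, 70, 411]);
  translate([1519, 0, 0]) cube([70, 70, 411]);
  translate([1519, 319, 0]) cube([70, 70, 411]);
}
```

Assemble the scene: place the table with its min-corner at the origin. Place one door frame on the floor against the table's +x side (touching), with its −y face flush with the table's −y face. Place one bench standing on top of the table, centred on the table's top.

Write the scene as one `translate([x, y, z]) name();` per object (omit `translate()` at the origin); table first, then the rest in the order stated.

table();
translate([1797, 0, 0]) door_frame();
translate([104, 205, 739]) bench();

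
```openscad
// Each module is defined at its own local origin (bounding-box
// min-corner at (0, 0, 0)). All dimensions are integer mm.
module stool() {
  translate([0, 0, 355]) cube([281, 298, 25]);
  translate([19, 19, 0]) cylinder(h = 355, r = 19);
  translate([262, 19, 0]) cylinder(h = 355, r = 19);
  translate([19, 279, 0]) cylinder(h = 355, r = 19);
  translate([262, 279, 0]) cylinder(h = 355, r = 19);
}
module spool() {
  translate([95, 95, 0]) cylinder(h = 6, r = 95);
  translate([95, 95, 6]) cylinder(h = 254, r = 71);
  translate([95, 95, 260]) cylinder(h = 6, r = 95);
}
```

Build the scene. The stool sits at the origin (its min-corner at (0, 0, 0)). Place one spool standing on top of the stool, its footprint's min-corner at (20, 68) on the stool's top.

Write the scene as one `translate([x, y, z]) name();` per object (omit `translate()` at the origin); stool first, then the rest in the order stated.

stool();
translate([20, 68, 380]) spool();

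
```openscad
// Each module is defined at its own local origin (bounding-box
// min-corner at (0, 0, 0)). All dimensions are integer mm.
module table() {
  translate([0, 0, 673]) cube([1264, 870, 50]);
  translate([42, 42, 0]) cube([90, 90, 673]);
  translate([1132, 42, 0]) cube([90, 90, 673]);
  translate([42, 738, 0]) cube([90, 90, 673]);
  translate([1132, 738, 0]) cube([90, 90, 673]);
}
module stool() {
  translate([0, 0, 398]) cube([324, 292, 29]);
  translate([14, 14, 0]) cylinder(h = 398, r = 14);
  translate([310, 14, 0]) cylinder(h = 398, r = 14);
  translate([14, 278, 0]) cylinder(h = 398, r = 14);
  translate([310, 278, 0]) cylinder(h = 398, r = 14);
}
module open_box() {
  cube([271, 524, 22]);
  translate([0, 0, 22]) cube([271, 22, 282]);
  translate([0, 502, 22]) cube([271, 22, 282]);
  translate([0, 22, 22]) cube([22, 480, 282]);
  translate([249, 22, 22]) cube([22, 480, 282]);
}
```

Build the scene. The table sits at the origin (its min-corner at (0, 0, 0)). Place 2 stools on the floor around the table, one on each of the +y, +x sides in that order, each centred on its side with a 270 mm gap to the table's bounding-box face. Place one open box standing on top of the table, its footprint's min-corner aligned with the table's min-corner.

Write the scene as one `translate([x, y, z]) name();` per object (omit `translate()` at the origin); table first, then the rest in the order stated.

table();
translate([470, 1140, 0]) stool();
translate([1534, 289, 0]) stool();
translate([0, 0, 723]) open_box();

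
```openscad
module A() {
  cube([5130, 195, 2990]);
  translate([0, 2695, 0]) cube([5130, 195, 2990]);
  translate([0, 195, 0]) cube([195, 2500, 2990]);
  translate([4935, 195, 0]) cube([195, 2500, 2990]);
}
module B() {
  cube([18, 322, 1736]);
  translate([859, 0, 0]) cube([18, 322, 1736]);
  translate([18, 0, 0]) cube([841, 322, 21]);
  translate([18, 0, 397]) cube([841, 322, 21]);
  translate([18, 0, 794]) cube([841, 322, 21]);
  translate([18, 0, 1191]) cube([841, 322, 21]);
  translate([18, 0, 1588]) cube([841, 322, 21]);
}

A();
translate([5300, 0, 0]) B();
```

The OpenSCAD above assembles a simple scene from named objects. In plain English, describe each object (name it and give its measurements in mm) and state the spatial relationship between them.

A is the wall frame of a small rectangular building: four walls, each 2990 mm tall and 195 mm thick, enclosing a footprint 5130 mm (x) by 2890 mm (y) outside-to-outside, with no floor or roof. The front and back walls (the −y and +y sides) span the full width; the two side walls fit between them.

B is a bookshelf 877 mm wide overall, 322 mm deep and 1736 mm tall. The two sides are 18 mm thick vertical panels. 5 horizontal shelves of 21 mm thickness span between the inner faces of the sides; the lowest shelf sits on the floor and shelves are stacked with a clear vertical gap of 376 mm between each pair.

The bookshelf is on the floor beside the house frame on its +x side.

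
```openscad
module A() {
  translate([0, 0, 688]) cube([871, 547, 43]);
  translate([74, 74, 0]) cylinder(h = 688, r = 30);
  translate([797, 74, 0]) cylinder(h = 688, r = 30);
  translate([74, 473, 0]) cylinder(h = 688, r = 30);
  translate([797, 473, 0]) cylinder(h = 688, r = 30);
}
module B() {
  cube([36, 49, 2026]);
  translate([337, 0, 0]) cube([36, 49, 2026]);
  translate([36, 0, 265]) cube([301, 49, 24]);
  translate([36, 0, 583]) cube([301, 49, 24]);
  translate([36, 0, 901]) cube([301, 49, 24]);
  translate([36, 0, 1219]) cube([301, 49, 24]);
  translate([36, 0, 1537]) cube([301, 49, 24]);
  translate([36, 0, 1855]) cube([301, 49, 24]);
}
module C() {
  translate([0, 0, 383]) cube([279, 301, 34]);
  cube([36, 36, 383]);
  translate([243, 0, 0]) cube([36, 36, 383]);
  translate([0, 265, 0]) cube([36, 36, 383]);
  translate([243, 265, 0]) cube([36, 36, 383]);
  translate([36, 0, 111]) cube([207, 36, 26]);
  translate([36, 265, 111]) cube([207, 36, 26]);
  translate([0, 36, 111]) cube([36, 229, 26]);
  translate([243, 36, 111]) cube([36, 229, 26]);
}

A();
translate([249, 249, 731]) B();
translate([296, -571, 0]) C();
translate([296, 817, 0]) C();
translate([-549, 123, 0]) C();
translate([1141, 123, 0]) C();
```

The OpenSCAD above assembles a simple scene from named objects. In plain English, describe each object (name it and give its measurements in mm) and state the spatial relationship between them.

A is a table with a 871×547 mm rectangular top, 43 mm thick, top surface at z = 731 mm, supported by four round legs of 60 mm diameter, each leg's bounding box inset 44 mm from the nearest pair of top edges, running from the floor.

B is a wooden ladder with two side rails of 36×49 mm section and 2026 mm height, set 373 mm apart overall. Between them run 6 rectangular rungs (49 mm deep, 24 mm thick), front faces flush with the rails' −y face. The bottom of the first rung is 265 mm above the floor and each subsequent rung is 318 mm higher than the one below.

C is a four-legged stool. The seat is 279×301 mm, 34 mm thick, top at z = 417 mm. It stands on four square legs, each 36×36 mm in cross-section, from z = 0 to the seat underside, each flush with a corner of the seat. Four stretchers, 36 mm wide and 26 mm tall, connect adjacent legs with their undersides at z = 111 mm, each running between the inner faces of the legs it joins and aligned with the legs' outer faces on the other axis.

The ladder is on top of the table, centred. Four stools sit around the table at the −y, +y, −x, +x sides.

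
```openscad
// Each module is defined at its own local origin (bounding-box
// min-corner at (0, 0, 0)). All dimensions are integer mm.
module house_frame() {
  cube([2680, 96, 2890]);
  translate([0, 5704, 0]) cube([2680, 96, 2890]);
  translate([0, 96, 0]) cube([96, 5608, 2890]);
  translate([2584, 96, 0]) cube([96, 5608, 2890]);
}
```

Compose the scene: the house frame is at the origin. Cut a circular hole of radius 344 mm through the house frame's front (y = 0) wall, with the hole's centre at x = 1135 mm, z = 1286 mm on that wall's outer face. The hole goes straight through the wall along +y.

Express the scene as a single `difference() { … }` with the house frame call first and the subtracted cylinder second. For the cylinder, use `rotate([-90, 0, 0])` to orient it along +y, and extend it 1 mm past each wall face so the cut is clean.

difference() {
  house_frame();
  translate([1135, -1, 1286]) rotate([-90, 0, 0]) cylinder(h = 98, r = 344);
}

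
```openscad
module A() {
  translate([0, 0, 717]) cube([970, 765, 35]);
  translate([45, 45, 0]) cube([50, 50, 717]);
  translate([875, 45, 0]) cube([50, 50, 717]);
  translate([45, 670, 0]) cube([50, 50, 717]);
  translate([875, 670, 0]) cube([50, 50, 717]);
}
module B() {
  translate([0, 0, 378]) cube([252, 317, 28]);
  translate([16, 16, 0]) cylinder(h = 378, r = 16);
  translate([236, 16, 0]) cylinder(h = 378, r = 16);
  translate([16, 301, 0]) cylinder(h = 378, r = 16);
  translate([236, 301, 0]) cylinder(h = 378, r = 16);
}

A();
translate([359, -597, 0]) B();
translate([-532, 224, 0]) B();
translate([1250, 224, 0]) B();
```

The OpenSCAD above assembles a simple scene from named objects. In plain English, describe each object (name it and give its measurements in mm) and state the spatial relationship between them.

A is a rectangular dining table. The top is 970×765×35 mm with its upper surface at z = 752 mm. It stands on four 50×50 mm square legs, each inset 45 mm from the nearest pair of top edges, running from the floor to the underside of the top.

B is a four-legged stool. The seat is a 252×317×28 mm slab whose top surface is at z = 406 mm; four round legs, each 32 mm in diameter, run from the floor (z = 0) to the underside of the seat, each leg's axis is inset half a diameter from the nearest pair of seat edges (so the leg's bounding box is flush with the corner).

Three stools sit around the table at the −y, −x, +x sides.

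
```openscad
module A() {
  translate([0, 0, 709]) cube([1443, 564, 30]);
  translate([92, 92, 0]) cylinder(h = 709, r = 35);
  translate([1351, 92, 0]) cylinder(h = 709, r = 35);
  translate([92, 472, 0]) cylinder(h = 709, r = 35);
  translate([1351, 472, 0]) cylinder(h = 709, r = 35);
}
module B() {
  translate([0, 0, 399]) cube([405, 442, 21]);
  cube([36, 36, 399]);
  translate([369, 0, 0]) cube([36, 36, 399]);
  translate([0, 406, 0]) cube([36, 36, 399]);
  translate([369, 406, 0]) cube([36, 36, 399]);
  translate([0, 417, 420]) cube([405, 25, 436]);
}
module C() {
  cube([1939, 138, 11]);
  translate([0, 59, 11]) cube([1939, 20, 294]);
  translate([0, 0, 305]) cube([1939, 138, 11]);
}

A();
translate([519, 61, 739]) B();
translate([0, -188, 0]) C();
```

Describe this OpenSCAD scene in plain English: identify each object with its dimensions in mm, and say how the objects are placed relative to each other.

A is a table with a 1443×564 mm rectangular top, 30 mm thick, top surface at z = 739 mm, supported by four round legs of 70 mm diameter, each leg's bounding box inset 57 mm from the nearest pair of top edges, running from the floor.

B is a chair: 405×442 mm seat, 21 mm thick, top at z = 420 mm, on four 36 mm square corner legs flush with the seat edges. A 25 mm thick backrest slab spans the full seat width, extending 436 mm above the seat top, its back face flush with the seat's +y edge.

C is an I-beam lying along x, 1939 mm long. Overall section height 316 mm. Two flanges 138 mm wide (y) and 11 mm thick, one on the floor and one at the top; a web 20 mm thick runs between them, centred on the flange width.

The chair is on top of the table, centred. The I-beam is on the floor beside the table on its −y side.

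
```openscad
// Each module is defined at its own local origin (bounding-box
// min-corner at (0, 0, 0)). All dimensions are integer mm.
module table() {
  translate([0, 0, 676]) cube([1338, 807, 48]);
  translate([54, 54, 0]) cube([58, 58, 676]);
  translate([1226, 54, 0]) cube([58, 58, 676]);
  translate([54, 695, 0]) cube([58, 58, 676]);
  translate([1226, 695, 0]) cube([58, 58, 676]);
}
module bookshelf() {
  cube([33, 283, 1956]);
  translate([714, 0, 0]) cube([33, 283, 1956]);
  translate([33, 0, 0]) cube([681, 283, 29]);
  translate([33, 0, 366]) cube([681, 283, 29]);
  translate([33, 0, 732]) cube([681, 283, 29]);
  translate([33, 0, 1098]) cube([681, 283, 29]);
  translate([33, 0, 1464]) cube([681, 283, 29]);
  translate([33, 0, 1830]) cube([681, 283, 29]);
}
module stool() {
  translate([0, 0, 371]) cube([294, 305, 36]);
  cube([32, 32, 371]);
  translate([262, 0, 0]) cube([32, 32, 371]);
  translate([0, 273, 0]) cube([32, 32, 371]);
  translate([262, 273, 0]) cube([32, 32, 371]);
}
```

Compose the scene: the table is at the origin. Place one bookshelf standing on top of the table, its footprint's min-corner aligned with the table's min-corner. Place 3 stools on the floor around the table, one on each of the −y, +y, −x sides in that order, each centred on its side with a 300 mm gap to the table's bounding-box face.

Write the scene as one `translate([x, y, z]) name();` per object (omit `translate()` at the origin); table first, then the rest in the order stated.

table();
translate([0, 0, 724]) bookshelf();
translate([522, -605, 0]) stool();
translate([522, 1107, 0]) stool();
translate([-594, 251, 0]) stool();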